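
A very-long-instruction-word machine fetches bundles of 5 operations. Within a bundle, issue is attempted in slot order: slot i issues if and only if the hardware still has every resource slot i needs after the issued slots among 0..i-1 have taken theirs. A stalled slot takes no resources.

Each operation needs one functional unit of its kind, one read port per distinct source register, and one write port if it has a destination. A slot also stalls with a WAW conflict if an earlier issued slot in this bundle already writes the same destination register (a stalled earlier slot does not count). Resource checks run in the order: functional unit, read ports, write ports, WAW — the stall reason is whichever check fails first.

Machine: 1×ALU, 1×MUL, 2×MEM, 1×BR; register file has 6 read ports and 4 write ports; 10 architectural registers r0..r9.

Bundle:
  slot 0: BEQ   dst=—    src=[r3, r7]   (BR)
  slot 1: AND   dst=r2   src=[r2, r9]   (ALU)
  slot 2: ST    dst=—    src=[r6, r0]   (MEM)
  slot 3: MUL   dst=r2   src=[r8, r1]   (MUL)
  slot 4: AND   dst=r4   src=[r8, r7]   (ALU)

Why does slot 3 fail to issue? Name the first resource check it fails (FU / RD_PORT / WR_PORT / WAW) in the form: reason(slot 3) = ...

reason(slot 3) = RD_PORT

(0) want 1×BR +2rd +0wr — yes → AL1|MU1|ME2|BR0|rd4|wr4
(1) want 1×ALU +2rd +1wr — yes → AL0|MU1|ME2|BR0|rd2|wr3
(2) want 1×MEM +2rd +0wr — yes → AL0|MU1|ME1|BR0|rd0|wr3
(3) want 1×MUL +2rd +1wr — RD_PORT → AL0|MU1|ME1|BR0|rd0|wr3
(4) want 1×ALU +2rd +1wr — FU → AL0|MU1|ME1|BR0|rd0|wr3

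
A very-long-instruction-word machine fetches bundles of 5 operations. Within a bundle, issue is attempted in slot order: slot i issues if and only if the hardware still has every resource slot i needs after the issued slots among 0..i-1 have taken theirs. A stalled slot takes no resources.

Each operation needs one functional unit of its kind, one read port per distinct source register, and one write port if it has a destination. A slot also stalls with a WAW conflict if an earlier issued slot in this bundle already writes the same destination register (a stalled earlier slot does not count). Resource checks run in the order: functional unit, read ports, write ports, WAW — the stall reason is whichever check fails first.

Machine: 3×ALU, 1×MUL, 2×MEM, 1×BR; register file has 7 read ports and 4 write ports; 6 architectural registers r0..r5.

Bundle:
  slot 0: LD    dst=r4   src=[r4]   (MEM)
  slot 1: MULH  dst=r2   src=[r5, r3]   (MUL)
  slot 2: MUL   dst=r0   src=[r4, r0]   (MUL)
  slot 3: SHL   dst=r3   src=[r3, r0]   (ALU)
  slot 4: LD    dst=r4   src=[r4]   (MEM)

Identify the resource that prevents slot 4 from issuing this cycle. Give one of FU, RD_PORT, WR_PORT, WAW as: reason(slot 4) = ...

reason(slot 4) = WAW

(0) want 1×MEM +1rd +1wr — yes → AL3|MU1|ME1|BR1|rd6|wr3
(1) want 1×MUL +2rd +1wr — yes → AL3|MU0|ME1|BR1|rd4|wr2
(2) want 1×MUL +2rd +1wr — FU → AL3|MU0|ME1|BR1|rd4|wr2
(3) want 1×ALU +2rd +1wr — yes → AL2|MU0|ME1|BR1|rd2|wr1
(4) want 1×MEM +1rd +1wr — WAW → AL2|MU0|ME1|BR1|rd2|wr1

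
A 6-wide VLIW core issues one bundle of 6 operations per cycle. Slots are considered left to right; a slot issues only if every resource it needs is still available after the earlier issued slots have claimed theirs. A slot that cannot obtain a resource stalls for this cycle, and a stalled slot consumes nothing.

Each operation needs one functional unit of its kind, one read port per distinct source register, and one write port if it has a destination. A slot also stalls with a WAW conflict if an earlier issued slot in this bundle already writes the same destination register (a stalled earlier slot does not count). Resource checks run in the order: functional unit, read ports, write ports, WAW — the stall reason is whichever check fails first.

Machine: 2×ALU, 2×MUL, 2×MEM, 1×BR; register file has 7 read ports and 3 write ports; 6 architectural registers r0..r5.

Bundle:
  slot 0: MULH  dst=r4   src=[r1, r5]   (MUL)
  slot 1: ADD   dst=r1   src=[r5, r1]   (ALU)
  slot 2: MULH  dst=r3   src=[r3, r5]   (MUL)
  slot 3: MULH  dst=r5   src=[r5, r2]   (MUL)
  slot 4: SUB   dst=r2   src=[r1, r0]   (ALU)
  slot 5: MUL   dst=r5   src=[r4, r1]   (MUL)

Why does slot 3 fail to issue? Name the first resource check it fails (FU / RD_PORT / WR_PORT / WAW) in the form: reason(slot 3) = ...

slot 0 (MUL): ISSUE — free A2,Mu1,Ld2,B1 rp5 wp2
slot 1 (ALU): ISSUE — free A1,Mu1,Ld2,B1 rp3 wp1
slot 2 (MUL): ISSUE — free A1,Mu0,Ld2,B1 rp1 wp0
slot 3 (MUL): stall FU — free A1,Mu0,Ld2,B1 rp1 wp0
slot 4 (ALU): stall RD_PORT — free A1,Mu0,Ld2,B1 rp1 wp0
slot 5 (MUL): stall FU — free A1,Mu0,Ld2,B1 rp1 wp0

reason(slot 3) = FU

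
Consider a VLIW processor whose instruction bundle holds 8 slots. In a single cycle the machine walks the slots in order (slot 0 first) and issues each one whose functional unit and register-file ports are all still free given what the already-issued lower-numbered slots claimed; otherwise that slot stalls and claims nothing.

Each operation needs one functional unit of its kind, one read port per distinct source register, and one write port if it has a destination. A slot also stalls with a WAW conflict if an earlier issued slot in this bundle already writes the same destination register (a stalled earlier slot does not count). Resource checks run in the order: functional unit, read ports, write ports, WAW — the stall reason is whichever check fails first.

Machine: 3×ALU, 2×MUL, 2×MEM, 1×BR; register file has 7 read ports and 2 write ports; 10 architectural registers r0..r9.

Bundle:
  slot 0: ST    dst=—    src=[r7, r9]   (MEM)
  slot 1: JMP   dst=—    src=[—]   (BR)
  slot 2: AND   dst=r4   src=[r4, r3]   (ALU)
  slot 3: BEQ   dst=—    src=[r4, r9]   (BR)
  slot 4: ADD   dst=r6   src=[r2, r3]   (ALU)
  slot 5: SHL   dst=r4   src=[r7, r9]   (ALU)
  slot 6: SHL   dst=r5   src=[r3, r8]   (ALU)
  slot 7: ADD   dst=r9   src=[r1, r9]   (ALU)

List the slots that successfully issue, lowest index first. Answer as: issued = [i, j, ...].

issued = [0, 1, 2, 4]

  0. MEM ⇒ go  {3A/2Mu/1Ld/1B | 5r 2w}
  1. BR ⇒ go  {3A/2Mu/1Ld/0B | 5r 2w}
  2. ALU→r4 ⇒ go  {2A/2Mu/1Ld/0B | 3r 1w}
  3. BR ⇒ no(FU)  {2A/2Mu/1Ld/0B | 3r 1w}
  4. ALU→r6 ⇒ go  {1A/2Mu/1Ld/0B | 1r 0w}
  5. ALU→r4 ⇒ no(RD_PORT)  {1A/2Mu/1Ld/0B | 1r 0w}
  6. ALU→r5 ⇒ no(RD_PORT)  {1A/2Mu/1Ld/0B | 1r 0w}
  7. ALU→r9 ⇒ no(RD_PORT)  {1A/2Mu/1Ld/0B | 1r 0w}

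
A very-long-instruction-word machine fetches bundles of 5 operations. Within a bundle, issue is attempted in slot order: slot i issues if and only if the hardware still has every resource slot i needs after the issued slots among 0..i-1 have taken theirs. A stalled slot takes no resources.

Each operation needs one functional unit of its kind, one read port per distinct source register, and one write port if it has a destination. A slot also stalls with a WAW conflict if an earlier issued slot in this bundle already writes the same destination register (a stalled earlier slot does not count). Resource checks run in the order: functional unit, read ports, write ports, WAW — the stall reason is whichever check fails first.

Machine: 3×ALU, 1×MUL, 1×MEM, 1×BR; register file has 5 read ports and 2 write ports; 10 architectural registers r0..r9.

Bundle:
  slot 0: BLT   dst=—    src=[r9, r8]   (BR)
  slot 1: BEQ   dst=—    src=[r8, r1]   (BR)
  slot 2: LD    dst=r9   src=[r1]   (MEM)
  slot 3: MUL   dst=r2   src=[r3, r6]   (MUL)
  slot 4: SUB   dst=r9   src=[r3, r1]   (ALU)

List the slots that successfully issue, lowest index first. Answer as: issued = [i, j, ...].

(0) want 1×BR +2rd +0wr — yes → AL3|MU1|ME1|BR0|rd3|wr2
(1) want 1×BR +2rd +0wr — FU → AL3|MU1|ME1|BR0|rd3|wr2
(2) want 1×MEM +1rd +1wr — yes → AL3|MU1|ME0|BR0|rd2|wr1
(3) want 1×MUL +2rd +1wr — yes → AL3|MU0|ME0|BR0|rd0|wr0
(4) want 1×ALU +2rd +1wr — RD_PORT → AL3|MU0|ME0|BR0|rd0|wr0

issued = [0, 2, 3]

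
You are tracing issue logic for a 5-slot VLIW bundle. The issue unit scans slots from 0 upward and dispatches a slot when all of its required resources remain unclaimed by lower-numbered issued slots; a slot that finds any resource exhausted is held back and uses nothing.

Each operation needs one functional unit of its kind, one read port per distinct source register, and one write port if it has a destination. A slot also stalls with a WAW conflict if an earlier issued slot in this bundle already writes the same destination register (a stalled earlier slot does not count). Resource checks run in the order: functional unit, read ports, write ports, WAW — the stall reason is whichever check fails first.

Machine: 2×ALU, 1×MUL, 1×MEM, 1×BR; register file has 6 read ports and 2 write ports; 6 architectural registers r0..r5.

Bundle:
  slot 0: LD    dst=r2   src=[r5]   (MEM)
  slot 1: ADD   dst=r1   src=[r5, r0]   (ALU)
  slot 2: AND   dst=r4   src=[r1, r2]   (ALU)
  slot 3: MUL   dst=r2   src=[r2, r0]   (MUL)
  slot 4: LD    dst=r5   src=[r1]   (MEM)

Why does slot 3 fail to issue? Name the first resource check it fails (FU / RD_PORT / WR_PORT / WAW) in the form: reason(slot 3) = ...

reason(slot 3) = WR_PORT

slot 0 (MEM): ISSUE — free A2,Mu1,Ld0,B1 rp5 wp1
slot 1 (ALU): ISSUE — free A1,Mu1,Ld0,B1 rp3 wp0
slot 2 (ALU): stall WR_PORT — free A1,Mu1,Ld0,B1 rp3 wp0
slot 3 (MUL): stall WR_PORT — free A1,Mu1,Ld0,B1 rp3 wp0
slot 4 (MEM): stall FU — free A1,Mu1,Ld0,B1 rp3 wp0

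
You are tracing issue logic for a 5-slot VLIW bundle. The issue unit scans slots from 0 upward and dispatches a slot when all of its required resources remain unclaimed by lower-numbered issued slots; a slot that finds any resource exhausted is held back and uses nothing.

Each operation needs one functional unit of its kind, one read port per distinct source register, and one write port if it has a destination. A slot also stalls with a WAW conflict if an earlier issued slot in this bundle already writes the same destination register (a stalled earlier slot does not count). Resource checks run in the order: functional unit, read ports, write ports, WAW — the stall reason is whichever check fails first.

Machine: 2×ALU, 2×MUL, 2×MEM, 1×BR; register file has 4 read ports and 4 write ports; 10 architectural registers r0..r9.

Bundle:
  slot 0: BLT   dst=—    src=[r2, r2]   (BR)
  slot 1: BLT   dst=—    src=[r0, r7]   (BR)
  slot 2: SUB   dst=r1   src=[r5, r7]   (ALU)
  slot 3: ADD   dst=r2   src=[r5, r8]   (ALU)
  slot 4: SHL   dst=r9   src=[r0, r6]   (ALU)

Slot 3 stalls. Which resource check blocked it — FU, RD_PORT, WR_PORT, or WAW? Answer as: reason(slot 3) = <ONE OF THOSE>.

reason(slot 3) = RD_PORT

[0] BR needs rd=1 wr=0: ok; after: ALU=2 MUL=2 MEM=2 BR=0, R=3, W=4
[1] BR needs rd=2 wr=0: FU; after: ALU=2 MUL=2 MEM=2 BR=0, R=3, W=4
[2] ALU needs rd=2 wr=1: ok; after: ALU=1 MUL=2 MEM=2 BR=0, R=1, W=3
[3] ALU needs rd=2 wr=1: RD_PORT; after: ALU=1 MUL=2 MEM=2 BR=0, R=1, W=3
[4] ALU needs rd=2 wr=1: RD_PORT; after: ALU=1 MUL=2 MEM=2 BR=0, R=1, W=3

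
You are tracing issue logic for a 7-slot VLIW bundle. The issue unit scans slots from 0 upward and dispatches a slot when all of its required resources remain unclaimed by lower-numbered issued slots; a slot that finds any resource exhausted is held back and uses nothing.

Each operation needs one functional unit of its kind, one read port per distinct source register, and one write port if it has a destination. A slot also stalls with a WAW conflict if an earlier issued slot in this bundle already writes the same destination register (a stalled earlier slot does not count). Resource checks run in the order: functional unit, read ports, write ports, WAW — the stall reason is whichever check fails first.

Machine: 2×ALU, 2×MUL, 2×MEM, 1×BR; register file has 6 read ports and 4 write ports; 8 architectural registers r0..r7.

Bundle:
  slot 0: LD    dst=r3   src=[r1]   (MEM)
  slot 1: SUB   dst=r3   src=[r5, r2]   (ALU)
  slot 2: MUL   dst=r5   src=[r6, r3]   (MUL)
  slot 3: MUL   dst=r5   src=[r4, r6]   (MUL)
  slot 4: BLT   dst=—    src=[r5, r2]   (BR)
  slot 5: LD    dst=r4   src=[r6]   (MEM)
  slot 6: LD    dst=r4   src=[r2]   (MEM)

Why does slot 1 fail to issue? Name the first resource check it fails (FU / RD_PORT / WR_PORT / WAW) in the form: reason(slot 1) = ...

#0 MEM src=r1 dispatched  <A:2 Mu:2 Ld:1 B:1 rd:5 wr:3>
#1 ALU src=r5,r2 held:WAW  <A:2 Mu:2 Ld:1 B:1 rd:5 wr:3>
#2 MUL src=r6,r3 dispatched  <A:2 Mu:1 Ld:1 B:1 rd:3 wr:2>
#3 MUL src=r4,r6 held:WAW  <A:2 Mu:1 Ld:1 B:1 rd:3 wr:2>
#4 BR src=r5,r2 dispatched  <A:2 Mu:1 Ld:1 B:0 rd:1 wr:2>
#5 MEM src=r6 dispatched  <A:2 Mu:1 Ld:0 B:0 rd:0 wr:1>
#6 MEM src=r2 held:FU  <A:2 Mu:1 Ld:0 B:0 rd:0 wr:1>

reason(slot 1) = WAW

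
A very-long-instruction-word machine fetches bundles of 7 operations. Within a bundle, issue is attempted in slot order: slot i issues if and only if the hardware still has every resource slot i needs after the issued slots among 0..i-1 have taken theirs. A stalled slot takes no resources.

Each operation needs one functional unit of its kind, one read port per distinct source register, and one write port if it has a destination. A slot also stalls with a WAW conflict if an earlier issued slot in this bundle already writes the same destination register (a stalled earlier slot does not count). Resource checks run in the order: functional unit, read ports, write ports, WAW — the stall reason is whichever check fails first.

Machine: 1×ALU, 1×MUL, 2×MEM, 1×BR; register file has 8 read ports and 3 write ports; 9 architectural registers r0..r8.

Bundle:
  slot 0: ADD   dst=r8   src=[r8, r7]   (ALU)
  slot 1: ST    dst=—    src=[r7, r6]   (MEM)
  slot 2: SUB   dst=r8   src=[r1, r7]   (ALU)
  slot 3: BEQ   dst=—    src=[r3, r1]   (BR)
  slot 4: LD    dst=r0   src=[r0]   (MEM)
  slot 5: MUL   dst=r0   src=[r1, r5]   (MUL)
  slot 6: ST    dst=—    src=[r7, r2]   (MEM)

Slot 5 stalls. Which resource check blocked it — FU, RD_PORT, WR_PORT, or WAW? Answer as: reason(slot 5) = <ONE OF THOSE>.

reason(slot 5) = RD_PORT

[0] ALU needs rd=2 wr=1: ok; after: ALU=0 MUL=1 MEM=2 BR=1, R=6, W=2
[1] MEM needs rd=2 wr=0: ok; after: ALU=0 MUL=1 MEM=1 BR=1, R=4, W=2
[2] ALU needs rd=2 wr=1: FU; after: ALU=0 MUL=1 MEM=1 BR=1, R=4, W=2
[3] BR needs rd=2 wr=0: ok; after: ALU=0 MUL=1 MEM=1 BR=0, R=2, W=2
[4] MEM needs rd=1 wr=1: ok; after: ALU=0 MUL=1 MEM=0 BR=0, R=1, W=1
[5] MUL needs rd=2 wr=1: RD_PORT; after: ALU=0 MUL=1 MEM=0 BR=0, R=1, W=1
[6] MEM needs rd=2 wr=0: FU; after: ALU=0 MUL=1 MEM=0 BR=0, R=1, W=1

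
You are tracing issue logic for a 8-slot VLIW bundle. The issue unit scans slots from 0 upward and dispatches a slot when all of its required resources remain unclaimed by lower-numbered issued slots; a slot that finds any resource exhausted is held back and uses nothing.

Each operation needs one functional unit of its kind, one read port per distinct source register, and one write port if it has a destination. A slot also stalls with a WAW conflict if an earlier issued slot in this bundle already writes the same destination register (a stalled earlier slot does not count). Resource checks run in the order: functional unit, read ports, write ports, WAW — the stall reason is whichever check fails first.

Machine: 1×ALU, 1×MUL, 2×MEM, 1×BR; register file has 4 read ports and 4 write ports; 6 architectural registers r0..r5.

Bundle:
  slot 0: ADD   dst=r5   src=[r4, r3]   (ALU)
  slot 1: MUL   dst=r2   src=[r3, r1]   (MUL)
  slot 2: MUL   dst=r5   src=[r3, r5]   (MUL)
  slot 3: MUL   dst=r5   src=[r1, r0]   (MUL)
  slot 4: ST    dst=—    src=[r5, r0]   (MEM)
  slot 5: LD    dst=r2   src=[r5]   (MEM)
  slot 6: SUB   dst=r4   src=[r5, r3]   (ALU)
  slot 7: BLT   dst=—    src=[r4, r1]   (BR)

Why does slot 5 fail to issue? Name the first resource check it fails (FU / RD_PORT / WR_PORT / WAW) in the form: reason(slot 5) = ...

reason(slot 5) = RD_PORT

slot 0 (ALU): ISSUE — free A0,Mu1,Ld2,B1 rp2 wp3
slot 1 (MUL): ISSUE — free A0,Mu0,Ld2,B1 rp0 wp2
slot 2 (MUL): stall FU — free A0,Mu0,Ld2,B1 rp0 wp2
slot 3 (MUL): stall FU — free A0,Mu0,Ld2,B1 rp0 wp2
slot 4 (MEM): stall RD_PORT — free A0,Mu0,Ld2,B1 rp0 wp2
slot 5 (MEM): stall RD_PORT — free A0,Mu0,Ld2,B1 rp0 wp2
slot 6 (ALU): stall FU — free A0,Mu0,Ld2,B1 rp0 wp2
slot 7 (BR): stall RD_PORT — free A0,Mu0,Ld2,B1 rp0 wp2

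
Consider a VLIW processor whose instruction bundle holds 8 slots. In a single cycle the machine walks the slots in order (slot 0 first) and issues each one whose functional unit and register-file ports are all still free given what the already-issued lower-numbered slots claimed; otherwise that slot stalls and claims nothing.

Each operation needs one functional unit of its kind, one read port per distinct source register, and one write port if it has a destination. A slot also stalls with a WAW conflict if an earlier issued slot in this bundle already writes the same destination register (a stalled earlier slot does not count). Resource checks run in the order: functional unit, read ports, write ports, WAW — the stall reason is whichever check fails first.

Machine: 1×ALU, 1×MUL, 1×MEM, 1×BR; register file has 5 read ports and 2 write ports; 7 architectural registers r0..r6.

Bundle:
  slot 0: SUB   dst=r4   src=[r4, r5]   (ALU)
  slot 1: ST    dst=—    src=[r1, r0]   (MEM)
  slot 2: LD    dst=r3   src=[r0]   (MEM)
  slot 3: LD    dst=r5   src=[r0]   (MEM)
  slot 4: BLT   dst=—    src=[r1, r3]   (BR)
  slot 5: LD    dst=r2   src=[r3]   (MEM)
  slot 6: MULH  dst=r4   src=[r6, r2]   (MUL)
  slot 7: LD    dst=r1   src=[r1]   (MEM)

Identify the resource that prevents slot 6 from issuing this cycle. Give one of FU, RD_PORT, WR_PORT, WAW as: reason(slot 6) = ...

reason(slot 6) = RD_PORT

  0. ALU→r4 ⇒ go  {0A/1Mu/1Ld/1B | 3r 1w}
  1. MEM ⇒ go  {0A/1Mu/0Ld/1B | 1r 1w}
  2. MEM→r3 ⇒ no(FU)  {0A/1Mu/0Ld/1B | 1r 1w}
  3. MEM→r5 ⇒ no(FU)  {0A/1Mu/0Ld/1B | 1r 1w}
  4. BR ⇒ no(RD_PORT)  {0A/1Mu/0Ld/1B | 1r 1w}
  5. MEM→r2 ⇒ no(FU)  {0A/1Mu/0Ld/1B | 1r 1w}
  6. MUL→r4 ⇒ no(RD_PORT)  {0A/1Mu/0Ld/1B | 1r 1w}
  7. MEM→r1 ⇒ no(FU)  {0A/1Mu/0Ld/1B | 1r 1w}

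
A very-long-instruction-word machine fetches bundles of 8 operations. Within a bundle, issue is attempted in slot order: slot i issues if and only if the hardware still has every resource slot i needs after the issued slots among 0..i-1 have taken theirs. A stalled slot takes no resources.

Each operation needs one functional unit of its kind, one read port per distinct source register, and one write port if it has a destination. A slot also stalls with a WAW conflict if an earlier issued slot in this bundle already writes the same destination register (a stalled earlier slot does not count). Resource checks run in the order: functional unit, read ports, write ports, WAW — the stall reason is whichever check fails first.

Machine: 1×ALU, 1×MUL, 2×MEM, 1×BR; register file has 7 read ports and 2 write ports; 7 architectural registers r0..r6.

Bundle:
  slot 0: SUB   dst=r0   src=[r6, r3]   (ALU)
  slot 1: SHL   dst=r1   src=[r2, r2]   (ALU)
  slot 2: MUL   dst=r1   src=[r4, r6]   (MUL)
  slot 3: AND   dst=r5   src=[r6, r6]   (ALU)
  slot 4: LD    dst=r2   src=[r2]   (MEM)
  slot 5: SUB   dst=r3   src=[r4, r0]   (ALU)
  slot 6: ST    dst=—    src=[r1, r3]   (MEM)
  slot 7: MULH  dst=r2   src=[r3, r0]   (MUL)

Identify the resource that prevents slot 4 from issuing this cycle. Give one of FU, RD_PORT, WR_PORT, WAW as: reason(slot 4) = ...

reason(slot 4) = WR_PORT

  0. ALU→r0 ⇒ go  {0A/1Mu/2Ld/1B | 5r 1w}
  1. ALU→r1 ⇒ no(FU)  {0A/1Mu/2Ld/1B | 5r 1w}
  2. MUL→r1 ⇒ go  {0A/0Mu/2Ld/1B | 3r 0w}
  3. ALU→r5 ⇒ no(FU)  {0A/0Mu/2Ld/1B | 3r 0w}
  4. MEM→r2 ⇒ no(WR_PORT)  {0A/0Mu/2Ld/1B | 3r 0w}
  5. ALU→r3 ⇒ no(FU)  {0A/0Mu/2Ld/1B | 3r 0w}
  6. MEM ⇒ go  {0A/0Mu/1Ld/1B | 1r 0w}
  7. MUL→r2 ⇒ no(FU)  {0A/0Mu/1Ld/1B | 1r 0w}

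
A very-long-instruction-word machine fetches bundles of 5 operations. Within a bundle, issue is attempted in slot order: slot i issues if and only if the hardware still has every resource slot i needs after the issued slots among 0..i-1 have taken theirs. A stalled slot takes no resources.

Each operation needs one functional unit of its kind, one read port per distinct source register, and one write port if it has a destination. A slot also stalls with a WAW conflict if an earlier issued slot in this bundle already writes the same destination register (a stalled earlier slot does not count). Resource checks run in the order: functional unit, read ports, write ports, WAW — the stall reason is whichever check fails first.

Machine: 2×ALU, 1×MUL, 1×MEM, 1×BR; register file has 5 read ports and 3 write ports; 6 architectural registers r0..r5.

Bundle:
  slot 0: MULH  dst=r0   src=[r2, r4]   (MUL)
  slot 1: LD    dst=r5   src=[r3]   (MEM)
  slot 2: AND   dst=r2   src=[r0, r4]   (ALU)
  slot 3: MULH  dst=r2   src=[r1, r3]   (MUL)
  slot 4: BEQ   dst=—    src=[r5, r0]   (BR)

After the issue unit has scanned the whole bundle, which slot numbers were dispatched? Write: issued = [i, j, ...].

issued = [0, 1, 2]

#0 MUL src=r2,r4 dispatched  <A:2 Mu:0 Ld:1 B:1 rd:3 wr:2>
#1 MEM src=r3 dispatched  <A:2 Mu:0 Ld:0 B:1 rd:2 wr:1>
#2 ALU src=r0,r4 dispatched  <A:1 Mu:0 Ld:0 B:1 rd:0 wr:0>
#3 MUL src=r1,r3 held:FU  <A:1 Mu:0 Ld:0 B:1 rd:0 wr:0>
#4 BR src=r5,r0 held:RD_PORT  <A:1 Mu:0 Ld:0 B:1 rd:0 wr:0>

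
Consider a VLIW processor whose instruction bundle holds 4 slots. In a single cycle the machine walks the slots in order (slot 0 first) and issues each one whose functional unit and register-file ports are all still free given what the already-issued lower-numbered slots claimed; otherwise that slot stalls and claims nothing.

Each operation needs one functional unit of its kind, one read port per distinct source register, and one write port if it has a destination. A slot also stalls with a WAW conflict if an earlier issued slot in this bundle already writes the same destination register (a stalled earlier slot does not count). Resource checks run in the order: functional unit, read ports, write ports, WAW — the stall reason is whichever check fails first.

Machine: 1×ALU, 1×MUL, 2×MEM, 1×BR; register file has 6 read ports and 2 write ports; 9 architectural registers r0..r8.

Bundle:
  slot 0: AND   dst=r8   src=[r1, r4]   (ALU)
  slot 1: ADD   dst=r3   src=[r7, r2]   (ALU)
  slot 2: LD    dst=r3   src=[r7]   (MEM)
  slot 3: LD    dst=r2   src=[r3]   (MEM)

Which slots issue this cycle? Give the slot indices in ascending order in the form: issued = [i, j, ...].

#0 ALU src=r1,r4 dispatched  <A:0 Mu:1 Ld:2 B:1 rd:4 wr:1>
#1 ALU src=r7,r2 held:FU  <A:0 Mu:1 Ld:2 B:1 rd:4 wr:1>
#2 MEM src=r7 dispatched  <A:0 Mu:1 Ld:1 B:1 rd:3 wr:0>
#3 MEM src=r3 held:WR_PORT  <A:0 Mu:1 Ld:1 B:1 rd:3 wr:0>

issued = [0, 2]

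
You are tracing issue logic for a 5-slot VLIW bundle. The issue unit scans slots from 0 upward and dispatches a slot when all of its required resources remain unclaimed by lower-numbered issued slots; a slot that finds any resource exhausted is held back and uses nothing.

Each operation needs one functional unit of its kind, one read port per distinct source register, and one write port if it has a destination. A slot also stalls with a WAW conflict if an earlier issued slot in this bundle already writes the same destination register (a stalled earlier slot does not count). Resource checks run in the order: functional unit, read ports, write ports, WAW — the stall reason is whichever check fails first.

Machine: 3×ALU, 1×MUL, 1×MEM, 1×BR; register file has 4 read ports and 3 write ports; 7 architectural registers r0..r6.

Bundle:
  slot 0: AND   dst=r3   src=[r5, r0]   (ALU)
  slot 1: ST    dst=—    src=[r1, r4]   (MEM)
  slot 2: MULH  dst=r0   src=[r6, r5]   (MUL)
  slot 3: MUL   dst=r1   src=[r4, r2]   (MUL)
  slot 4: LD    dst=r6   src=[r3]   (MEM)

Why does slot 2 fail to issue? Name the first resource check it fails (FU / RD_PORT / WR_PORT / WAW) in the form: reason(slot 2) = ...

  0. ALU→r3 ⇒ go  {2A/1Mu/1Ld/1B | 2r 2w}
  1. MEM ⇒ go  {2A/1Mu/0Ld/1B | 0r 2w}
  2. MUL→r0 ⇒ no(RD_PORT)  {2A/1Mu/0Ld/1B | 0r 2w}
  3. MUL→r1 ⇒ no(RD_PORT)  {2A/1Mu/0Ld/1B | 0r 2w}
  4. MEM→r6 ⇒ no(FU)  {2A/1Mu/0Ld/1B | 0r 2w}

reason(slot 2) = RD_PORT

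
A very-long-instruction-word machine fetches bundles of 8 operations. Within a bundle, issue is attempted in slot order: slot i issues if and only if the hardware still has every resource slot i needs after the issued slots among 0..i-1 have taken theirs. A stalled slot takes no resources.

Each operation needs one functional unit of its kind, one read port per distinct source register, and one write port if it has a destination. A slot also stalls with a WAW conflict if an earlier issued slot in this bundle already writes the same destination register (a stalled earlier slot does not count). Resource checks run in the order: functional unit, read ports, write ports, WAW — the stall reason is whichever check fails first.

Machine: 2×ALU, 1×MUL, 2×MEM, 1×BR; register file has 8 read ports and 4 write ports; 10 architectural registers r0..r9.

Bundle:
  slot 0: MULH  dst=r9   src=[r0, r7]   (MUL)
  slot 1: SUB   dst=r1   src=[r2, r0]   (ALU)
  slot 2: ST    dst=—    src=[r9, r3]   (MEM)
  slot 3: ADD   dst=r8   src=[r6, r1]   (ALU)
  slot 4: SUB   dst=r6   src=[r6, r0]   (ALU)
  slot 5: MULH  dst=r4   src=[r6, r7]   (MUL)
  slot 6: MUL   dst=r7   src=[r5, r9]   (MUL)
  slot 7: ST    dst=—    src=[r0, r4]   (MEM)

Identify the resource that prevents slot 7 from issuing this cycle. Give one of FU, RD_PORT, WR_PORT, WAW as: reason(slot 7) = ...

[0] MUL needs rd=2 wr=1: ok; after: ALU=2 MUL=0 MEM=2 BR=1, R=6, W=3
[1] ALU needs rd=2 wr=1: ok; after: ALU=1 MUL=0 MEM=2 BR=1, R=4, W=2
[2] MEM needs rd=2 wr=0: ok; after: ALU=1 MUL=0 MEM=1 BR=1, R=2, W=2
[3] ALU needs rd=2 wr=1: ok; after: ALU=0 MUL=0 MEM=1 BR=1, R=0, W=1
[4] ALU needs rd=2 wr=1: FU; after: ALU=0 MUL=0 MEM=1 BR=1, R=0, W=1
[5] MUL needs rd=2 wr=1: FU; after: ALU=0 MUL=0 MEM=1 BR=1, R=0, W=1
[6] MUL needs rd=2 wr=1: FU; after: ALU=0 MUL=0 MEM=1 BR=1, R=0, W=1
[7] MEM needs rd=2 wr=0: RD_PORT; after: ALU=0 MUL=0 MEM=1 BR=1, R=0, W=1

reason(slot 7) = RD_PORT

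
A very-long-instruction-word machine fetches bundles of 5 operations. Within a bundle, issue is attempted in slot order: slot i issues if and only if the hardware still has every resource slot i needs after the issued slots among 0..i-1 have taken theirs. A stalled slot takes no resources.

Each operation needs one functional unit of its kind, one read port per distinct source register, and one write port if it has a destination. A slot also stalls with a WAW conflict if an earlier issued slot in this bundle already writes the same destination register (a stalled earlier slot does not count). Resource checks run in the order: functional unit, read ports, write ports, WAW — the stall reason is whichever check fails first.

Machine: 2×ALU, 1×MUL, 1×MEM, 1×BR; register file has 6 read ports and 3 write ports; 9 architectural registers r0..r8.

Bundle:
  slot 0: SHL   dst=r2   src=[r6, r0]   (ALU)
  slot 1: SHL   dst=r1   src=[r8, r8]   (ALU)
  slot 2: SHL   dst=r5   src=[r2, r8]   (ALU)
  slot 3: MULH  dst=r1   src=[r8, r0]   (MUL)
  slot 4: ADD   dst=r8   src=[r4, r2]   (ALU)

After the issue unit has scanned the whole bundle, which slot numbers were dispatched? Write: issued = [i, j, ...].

(0) want 1×ALU +2rd +1wr — yes → AL1|MU1|ME1|BR1|rd4|wr2
(1) want 1×ALU +1rd +1wr — yes → AL0|MU1|ME1|BR1|rd3|wr1
(2) want 1×ALU +2rd +1wr — FU → AL0|MU1|ME1|BR1|rd3|wr1
(3) want 1×MUL +2rd +1wr — WAW → AL0|MU1|ME1|BR1|rd3|wr1
(4) want 1×ALU +2rd +1wr — FU → AL0|MU1|ME1|BR1|rd3|wr1

issued = [0, 1]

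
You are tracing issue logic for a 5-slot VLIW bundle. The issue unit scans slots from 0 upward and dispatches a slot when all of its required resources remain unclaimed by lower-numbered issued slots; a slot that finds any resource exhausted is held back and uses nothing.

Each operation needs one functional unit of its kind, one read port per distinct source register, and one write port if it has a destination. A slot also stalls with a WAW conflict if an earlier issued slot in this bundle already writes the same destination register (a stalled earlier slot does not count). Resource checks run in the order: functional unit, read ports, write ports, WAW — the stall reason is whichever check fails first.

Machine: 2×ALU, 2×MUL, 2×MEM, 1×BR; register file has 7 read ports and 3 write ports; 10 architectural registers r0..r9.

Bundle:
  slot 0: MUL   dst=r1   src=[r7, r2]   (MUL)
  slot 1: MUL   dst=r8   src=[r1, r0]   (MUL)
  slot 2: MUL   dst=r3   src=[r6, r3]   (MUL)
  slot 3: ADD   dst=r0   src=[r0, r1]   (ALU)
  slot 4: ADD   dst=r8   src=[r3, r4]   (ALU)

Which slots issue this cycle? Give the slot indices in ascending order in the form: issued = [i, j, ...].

issued = [0, 1, 3]

  0. MUL→r1 ⇒ go  {2A/1Mu/2Ld/1B | 5r 2w}
  1. MUL→r8 ⇒ go  {2A/0Mu/2Ld/1B | 3r 1w}
  2. MUL→r3 ⇒ no(FU)  {2A/0Mu/2Ld/1B | 3r 1w}
  3. ALU→r0 ⇒ go  {1A/0Mu/2Ld/1B | 1r 0w}
  4. ALU→r8 ⇒ no(RD_PORT)  {1A/0Mu/2Ld/1B | 1r 0w}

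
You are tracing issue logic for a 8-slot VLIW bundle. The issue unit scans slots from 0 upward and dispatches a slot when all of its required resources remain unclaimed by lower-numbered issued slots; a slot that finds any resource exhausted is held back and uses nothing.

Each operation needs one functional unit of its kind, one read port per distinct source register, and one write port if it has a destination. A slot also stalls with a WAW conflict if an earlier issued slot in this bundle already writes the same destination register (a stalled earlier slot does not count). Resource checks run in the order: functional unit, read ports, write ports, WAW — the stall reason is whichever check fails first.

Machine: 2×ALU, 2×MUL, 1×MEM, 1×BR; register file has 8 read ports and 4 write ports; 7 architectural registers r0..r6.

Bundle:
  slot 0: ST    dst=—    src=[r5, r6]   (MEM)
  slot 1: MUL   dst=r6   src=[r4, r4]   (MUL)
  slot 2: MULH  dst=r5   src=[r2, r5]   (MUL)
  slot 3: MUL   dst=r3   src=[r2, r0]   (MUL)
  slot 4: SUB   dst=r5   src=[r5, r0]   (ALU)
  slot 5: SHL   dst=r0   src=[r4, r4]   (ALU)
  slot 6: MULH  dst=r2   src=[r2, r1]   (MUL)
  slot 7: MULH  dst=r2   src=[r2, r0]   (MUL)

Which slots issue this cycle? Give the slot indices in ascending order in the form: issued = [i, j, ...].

issued = [0, 1, 2, 5]

[0] MEM needs rd=2 wr=0: ok; after: ALU=2 MUL=2 MEM=0 BR=1, R=6, W=4
[1] MUL needs rd=1 wr=1: ok; after: ALU=2 MUL=1 MEM=0 BR=1, R=5, W=3
[2] MUL needs rd=2 wr=1: ok; after: ALU=2 MUL=0 MEM=0 BR=1, R=3, W=2
[3] MUL needs rd=2 wr=1: FU; after: ALU=2 MUL=0 MEM=0 BR=1, R=3, W=2
[4] ALU needs rd=2 wr=1: WAW; after: ALU=2 MUL=0 MEM=0 BR=1, R=3, W=2
[5] ALU needs rd=1 wr=1: ok; after: ALU=1 MUL=0 MEM=0 BR=1, R=2, W=1
[6] MUL needs rd=2 wr=1: FU; after: ALU=1 MUL=0 MEM=0 BR=1, R=2, W=1
[7] MUL needs rd=2 wr=1: FU; after: ALU=1 MUL=0 MEM=0 BR=1, R=2, W=1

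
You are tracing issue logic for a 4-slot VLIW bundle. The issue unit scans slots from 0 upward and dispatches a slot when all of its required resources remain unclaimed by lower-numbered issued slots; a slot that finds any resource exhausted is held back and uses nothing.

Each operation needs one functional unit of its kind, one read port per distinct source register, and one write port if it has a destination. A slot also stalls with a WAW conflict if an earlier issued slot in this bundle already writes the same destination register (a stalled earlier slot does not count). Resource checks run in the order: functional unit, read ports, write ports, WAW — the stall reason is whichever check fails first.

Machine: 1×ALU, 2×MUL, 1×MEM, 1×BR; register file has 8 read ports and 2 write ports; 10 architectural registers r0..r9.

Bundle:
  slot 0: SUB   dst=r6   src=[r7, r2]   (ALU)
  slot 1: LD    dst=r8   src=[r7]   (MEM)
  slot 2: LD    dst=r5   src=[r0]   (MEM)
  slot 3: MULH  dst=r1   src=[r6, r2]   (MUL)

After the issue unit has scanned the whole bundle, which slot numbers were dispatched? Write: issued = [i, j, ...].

issued = [0, 1]

(0) want 1×ALU +2rd +1wr — yes → AL0|MU2|ME1|BR1|rd6|wr1
(1) want 1×MEM +1rd +1wr — yes → AL0|MU2|ME0|BR1|rd5|wr0
(2) want 1×MEM +1rd +1wr — FU → AL0|MU2|ME0|BR1|rd5|wr0
(3) want 1×MUL +2rd +1wr — WR_PORT → AL0|MU2|ME0|BR1|rd5|wr0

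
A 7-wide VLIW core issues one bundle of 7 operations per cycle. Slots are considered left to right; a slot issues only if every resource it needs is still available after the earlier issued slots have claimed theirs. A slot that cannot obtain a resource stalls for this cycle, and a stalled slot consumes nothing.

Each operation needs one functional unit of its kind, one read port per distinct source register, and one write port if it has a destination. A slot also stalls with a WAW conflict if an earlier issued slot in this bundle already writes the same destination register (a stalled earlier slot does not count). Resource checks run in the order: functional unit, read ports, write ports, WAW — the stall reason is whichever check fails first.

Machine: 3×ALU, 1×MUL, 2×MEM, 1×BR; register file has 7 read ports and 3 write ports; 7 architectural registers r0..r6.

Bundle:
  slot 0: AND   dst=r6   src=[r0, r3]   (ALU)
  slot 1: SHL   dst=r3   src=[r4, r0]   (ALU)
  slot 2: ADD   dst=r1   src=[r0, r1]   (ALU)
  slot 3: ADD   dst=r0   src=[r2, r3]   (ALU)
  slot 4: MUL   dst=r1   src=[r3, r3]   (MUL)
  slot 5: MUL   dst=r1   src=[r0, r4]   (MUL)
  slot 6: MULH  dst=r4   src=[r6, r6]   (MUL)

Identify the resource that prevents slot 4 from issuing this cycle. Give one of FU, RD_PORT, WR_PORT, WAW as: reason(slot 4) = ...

#0 ALU src=r0,r3 dispatched  <A:2 Mu:1 Ld:2 B:1 rd:5 wr:2>
#1 ALU src=r4,r0 dispatched  <A:1 Mu:1 Ld:2 B:1 rd:3 wr:1>
#2 ALU src=r0,r1 dispatched  <A:0 Mu:1 Ld:2 B:1 rd:1 wr:0>
#3 ALU src=r2,r3 held:FU  <A:0 Mu:1 Ld:2 B:1 rd:1 wr:0>
#4 MUL src=r3,r3 held:WR_PORT  <A:0 Mu:1 Ld:2 B:1 rd:1 wr:0>
#5 MUL src=r0,r4 held:RD_PORT  <A:0 Mu:1 Ld:2 B:1 rd:1 wr:0>
#6 MUL src=r6,r6 held:WR_PORT  <A:0 Mu:1 Ld:2 B:1 rd:1 wr:0>

reason(slot 4) = WR_PORT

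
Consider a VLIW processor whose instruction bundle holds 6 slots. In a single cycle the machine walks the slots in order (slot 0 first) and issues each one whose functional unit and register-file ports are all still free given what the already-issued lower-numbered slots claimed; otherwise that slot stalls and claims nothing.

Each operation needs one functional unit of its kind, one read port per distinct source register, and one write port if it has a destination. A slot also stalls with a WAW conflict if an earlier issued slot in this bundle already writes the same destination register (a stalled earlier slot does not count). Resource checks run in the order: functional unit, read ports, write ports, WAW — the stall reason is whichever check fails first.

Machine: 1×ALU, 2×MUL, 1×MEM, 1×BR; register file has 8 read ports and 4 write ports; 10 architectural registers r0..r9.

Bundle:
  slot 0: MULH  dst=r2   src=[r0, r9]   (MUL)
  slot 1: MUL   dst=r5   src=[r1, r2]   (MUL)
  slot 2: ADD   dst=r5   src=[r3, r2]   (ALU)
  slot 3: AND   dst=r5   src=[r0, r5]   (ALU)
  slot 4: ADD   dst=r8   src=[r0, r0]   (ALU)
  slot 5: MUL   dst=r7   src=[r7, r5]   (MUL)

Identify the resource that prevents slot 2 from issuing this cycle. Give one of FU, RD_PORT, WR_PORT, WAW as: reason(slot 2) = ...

reason(slot 2) = WAW

  0. MUL→r2 ⇒ go  {1A/1Mu/1Ld/1B | 6r 3w}
  1. MUL→r5 ⇒ go  {1A/0Mu/1Ld/1B | 4r 2w}
  2. ALU→r5 ⇒ no(WAW)  {1A/0Mu/1Ld/1B | 4r 2w}
  3. ALU→r5 ⇒ no(WAW)  {1A/0Mu/1Ld/1B | 4r 2w}
  4. ALU→r8 ⇒ go  {0A/0Mu/1Ld/1B | 3r 1w}
  5. MUL→r7 ⇒ no(FU)  {0A/0Mu/1Ld/1B | 3r 1w}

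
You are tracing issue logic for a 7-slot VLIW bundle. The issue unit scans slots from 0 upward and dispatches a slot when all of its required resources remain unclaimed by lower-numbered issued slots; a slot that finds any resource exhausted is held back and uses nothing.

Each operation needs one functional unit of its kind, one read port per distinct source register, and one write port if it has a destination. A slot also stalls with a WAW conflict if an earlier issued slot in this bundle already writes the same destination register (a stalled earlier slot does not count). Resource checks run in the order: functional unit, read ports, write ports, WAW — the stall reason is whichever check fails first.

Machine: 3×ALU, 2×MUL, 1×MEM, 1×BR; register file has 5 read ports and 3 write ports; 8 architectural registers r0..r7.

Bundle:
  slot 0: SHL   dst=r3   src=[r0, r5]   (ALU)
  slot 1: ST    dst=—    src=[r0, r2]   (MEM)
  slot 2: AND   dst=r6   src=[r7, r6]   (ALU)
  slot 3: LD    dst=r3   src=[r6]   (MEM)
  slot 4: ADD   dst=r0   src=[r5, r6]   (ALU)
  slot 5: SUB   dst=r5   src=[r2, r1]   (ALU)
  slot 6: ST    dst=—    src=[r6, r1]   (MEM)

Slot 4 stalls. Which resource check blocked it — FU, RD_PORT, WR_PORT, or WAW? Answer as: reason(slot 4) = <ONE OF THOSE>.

reason(slot 4) = RD_PORT

[0] ALU needs rd=2 wr=1: ok; after: ALU=2 MUL=2 MEM=1 BR=1, R=3, W=2
[1] MEM needs rd=2 wr=0: ok; after: ALU=2 MUL=2 MEM=0 BR=1, R=1, W=2
[2] ALU needs rd=2 wr=1: RD_PORT; after: ALU=2 MUL=2 MEM=0 BR=1, R=1, W=2
[3] MEM needs rd=1 wr=1: FU; after: ALU=2 MUL=2 MEM=0 BR=1, R=1, W=2
[4] ALU needs rd=2 wr=1: RD_PORT; after: ALU=2 MUL=2 MEM=0 BR=1, R=1, W=2
[5] ALU needs rd=2 wr=1: RD_PORT; after: ALU=2 MUL=2 MEM=0 BR=1, R=1, W=2
[6] MEM needs rd=2 wr=0: FU; after: ALU=2 MUL=2 MEM=0 BR=1, R=1, W=2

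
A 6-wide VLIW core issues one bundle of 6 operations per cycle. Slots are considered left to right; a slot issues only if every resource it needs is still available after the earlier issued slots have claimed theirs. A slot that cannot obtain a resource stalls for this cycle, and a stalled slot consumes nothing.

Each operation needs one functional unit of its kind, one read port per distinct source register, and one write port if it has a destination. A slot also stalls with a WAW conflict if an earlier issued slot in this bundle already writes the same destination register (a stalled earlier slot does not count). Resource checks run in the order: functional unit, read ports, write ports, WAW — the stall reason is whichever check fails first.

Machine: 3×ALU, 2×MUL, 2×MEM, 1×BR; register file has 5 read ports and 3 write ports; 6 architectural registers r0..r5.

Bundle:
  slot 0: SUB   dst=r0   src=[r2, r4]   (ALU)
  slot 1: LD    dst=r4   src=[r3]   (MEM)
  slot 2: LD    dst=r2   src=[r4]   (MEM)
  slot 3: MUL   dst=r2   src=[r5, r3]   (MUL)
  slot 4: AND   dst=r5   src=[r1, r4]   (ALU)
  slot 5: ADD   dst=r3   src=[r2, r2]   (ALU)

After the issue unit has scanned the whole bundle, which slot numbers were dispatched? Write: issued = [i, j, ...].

(0) want 1×ALU +2rd +1wr — yes → AL2|MU2|ME2|BR1|rd3|wr2
(1) want 1×MEM +1rd +1wr — yes → AL2|MU2|ME1|BR1|rd2|wr1
(2) want 1×MEM +1rd +1wr — yes → AL2|MU2|ME0|BR1|rd1|wr0
(3) want 1×MUL +2rd +1wr — RD_PORT → AL2|MU2|ME0|BR1|rd1|wr0
(4) want 1×ALU +2rd +1wr — RD_PORT → AL2|MU2|ME0|BR1|rd1|wr0
(5) want 1×ALU +1rd +1wr — WR_PORT → AL2|MU2|ME0|BR1|rd1|wr0

issued = [0, 1, 2]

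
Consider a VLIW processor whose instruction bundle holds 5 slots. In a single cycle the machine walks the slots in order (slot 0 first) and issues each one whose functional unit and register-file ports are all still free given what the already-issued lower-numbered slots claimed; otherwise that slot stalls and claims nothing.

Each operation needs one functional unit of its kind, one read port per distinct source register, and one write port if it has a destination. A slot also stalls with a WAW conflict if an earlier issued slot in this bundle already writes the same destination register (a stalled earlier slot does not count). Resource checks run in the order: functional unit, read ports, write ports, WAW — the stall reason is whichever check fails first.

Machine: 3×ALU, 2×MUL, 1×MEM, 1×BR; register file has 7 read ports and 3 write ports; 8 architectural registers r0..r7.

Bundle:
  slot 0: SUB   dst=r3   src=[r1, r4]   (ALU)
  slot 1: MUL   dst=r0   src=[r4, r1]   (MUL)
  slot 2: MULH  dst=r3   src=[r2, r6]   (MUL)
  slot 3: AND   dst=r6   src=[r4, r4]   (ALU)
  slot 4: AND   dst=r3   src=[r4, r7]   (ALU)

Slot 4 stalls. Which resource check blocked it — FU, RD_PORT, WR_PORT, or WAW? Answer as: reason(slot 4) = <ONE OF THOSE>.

#0 ALU src=r1,r4 dispatched  <A:2 Mu:2 Ld:1 B:1 rd:5 wr:2>
#1 MUL src=r4,r1 dispatched  <A:2 Mu:1 Ld:1 B:1 rd:3 wr:1>
#2 MUL src=r2,r6 held:WAW  <A:2 Mu:1 Ld:1 B:1 rd:3 wr:1>
#3 ALU src=r4,r4 dispatched  <A:1 Mu:1 Ld:1 B:1 rd:2 wr:0>
#4 ALU src=r4,r7 held:WR_PORT  <A:1 Mu:1 Ld:1 B:1 rd:2 wr:0>

reason(slot 4) = WR_PORT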